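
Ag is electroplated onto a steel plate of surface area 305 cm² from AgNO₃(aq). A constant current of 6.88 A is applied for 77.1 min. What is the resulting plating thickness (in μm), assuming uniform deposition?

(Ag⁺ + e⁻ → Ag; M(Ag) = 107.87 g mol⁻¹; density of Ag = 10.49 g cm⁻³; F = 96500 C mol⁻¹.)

111 μm

Q = I·t = 6.880 × 4626.0 = 31830 C; n(e⁻) = 0.3298 mol.
n(Ag) = n(e⁻)/1 = 0.3298 mol, so m = 0.3298 × 107.87 = 35.58 g.
Volume = m/ρ = 35.58 / 10.49 = 3.392 cm³.
Thickness = V/A = 3.392 / 305 = 0.0111 cm = 111 μm.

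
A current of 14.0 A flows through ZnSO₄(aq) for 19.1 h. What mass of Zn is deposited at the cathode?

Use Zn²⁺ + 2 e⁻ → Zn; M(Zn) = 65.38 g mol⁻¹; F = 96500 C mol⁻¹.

326 g

Q = I·t = 14.00 A × 68760 s = 962600 C.
n(e⁻) = Q/F = 962600 / 96500 = 9.976 mol.
Zn²⁺ + 2 e⁻ → Zn, so n(Zn) = n(e⁻)/2 = 4.988 mol.
m = n·M = 4.988 × 65.38 = 326 g.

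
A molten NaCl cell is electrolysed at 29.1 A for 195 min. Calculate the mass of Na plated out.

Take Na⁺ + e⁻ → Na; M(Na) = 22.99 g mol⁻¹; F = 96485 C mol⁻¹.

81.1 g

Q = I·t = 29.10 A × 11700 s = 340500 C.
n(e⁻) = Q/F = 340500 / 96485 = 3.529 mol.
Na⁺ + e⁻ → Na, so n(Na) = n(e⁻)/1 = 3.529 mol.
m = n·M = 3.529 × 22.99 = 81.1 g.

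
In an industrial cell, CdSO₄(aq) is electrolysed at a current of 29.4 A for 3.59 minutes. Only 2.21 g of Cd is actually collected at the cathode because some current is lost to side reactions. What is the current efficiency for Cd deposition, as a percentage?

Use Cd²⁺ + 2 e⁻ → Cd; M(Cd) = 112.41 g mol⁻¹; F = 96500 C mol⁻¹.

Q = I·t = 29.40 × 215.40 = 6333 C; n(e⁻) = 6333/96500 = 0.06562 mol.
Theoretical n(Cd) = n(e⁻)/2 = 0.03281 mol, i.e. m_theo = 0.03281 × 112.41 = 3.688 g.
Efficiency = m_actual / m_theo = 2.21 / 3.688 = 59.9 %.

59.9 %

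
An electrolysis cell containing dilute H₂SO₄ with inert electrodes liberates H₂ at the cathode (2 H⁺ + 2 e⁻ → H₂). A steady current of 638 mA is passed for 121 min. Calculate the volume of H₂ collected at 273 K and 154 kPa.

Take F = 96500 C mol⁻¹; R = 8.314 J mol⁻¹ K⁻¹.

Q = I·t = 0.6380 A × 7260.0 s = 4632 C.
n(e⁻) = Q/F = 4632 / 96500 = 0.04800 mol.
2 electrons are transferred per H₂ molecule, so n(H₂) = 0.04800 / 2 = 0.02400 mol.
V = nRT/P = (0.02400 × 8.314 × 273) / (154 × 10³ Pa) = 3.54 × 10⁻⁴ m³ = 0.354 L.

0.354 L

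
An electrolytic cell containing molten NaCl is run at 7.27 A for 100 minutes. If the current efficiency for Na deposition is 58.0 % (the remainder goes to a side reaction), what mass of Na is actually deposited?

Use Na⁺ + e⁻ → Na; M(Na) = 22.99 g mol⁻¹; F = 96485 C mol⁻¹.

6.03 g

Q = I·t = 7.270 × 6000.0 = 43620 C.
n(e⁻) = 43620/96485 = 0.4521 mol; theoretically n(Na) = 0.4521/1 = 0.4521 mol, m_theo = 10.39 g.
At 58.0 % efficiency, m_actual = 0.580 × 10.39 = 6.03 g.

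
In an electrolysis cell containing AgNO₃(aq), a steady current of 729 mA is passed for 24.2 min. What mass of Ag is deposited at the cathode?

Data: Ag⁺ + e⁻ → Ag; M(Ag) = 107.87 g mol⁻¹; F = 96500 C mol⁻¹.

Q = I·t = 0.7290 A × 1452.0 s = 1059 C.
n(e⁻) = Q/F = 1059 / 96500 = 0.01097 mol.
Ag⁺ + e⁻ → Ag, so n(Ag) = n(e⁻)/1 = 0.01097 mol.
m = n·M = 0.01097 × 107.87 = 1.18 g.

1.18 g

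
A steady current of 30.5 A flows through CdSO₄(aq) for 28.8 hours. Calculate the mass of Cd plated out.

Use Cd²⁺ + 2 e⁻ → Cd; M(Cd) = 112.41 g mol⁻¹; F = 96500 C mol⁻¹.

Q = I·t = 30.50 A × 103680 s = 3162000 C.
n(e⁻) = Q/F = 3162000 / 96500 = 32.77 mol.
Cd²⁺ + 2 e⁻ → Cd, so n(Cd) = n(e⁻)/2 = 16.38 mol.
m = n·M = 16.38 × 112.41 = 1840 g.

1840 g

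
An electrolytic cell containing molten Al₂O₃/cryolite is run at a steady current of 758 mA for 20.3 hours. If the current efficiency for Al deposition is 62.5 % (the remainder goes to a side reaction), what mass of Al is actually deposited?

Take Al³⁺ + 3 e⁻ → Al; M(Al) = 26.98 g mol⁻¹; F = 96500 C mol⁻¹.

Q = I·t = 0.7580 × 73080 = 55390 C.
n(e⁻) = 55390/96500 = 0.5740 mol; theoretically n(Al) = 0.5740/3 = 0.1913 mol, m_theo = 5.163 g.
At 62.5 % efficiency, m_actual = 0.625 × 5.163 = 3.23 g.

3.23 g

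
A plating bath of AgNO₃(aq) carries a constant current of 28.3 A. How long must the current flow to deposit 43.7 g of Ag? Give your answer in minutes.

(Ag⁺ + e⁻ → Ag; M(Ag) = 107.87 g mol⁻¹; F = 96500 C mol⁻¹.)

n(Ag) = m/M = 43.7 / 107.87 = 0.4051 mol.
Each Ag atom requires 1 electron, so n(e⁻) = 1 × 0.4051 = 0.4051 mol.
Q = n(e⁻)·F = 0.4051 × 96500 = 39090 C.
t = Q/I = 39090 / 28.30 A = 1381 s = 23.0 min.

23.0 min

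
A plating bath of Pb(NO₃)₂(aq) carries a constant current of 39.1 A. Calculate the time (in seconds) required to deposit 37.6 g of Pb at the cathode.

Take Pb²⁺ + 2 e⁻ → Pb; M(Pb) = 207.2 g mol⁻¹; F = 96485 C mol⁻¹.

896 s

n(Pb) = m/M = 37.6 / 207.2 = 0.1815 mol.
Each Pb atom requires 2 electrons, so n(e⁻) = 2 × 0.1815 = 0.3629 mol.
Q = n(e⁻)·F = 0.3629 × 96485 = 35020 C.
t = Q/I = 35020 / 39.10 A = 895.6 s.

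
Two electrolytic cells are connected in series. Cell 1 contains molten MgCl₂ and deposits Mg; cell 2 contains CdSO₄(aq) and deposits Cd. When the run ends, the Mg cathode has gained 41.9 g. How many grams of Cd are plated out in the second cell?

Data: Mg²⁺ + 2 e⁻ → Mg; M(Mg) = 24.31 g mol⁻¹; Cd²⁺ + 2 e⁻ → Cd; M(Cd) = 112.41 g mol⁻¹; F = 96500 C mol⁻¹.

194 g

n(Mg) = 41.9 / 24.31 = 1.724 mol.
Since Mg²⁺ + 2 e⁻ → Mg, n(e⁻) passed = 2 × 1.724 = 3.447 mol.
Cells in series carry the same charge, so the same 3.447 mol of electrons passes through cell 2.
Cd²⁺ + 2 e⁻ → Cd, so n(Cd) = 3.447 / 2 = 1.724 mol.
m(Cd) = 1.724 × 112.41 = 194 g.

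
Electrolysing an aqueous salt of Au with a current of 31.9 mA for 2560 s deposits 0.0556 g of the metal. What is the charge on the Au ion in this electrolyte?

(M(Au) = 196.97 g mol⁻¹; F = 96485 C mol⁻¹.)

Q = I·t = 0.03190 A × 2560.0 s = 81.66 C, so n(e⁻) = 81.66/96485 = 0.0008464 mol.
n(Au) deposited = 0.0556 / 196.97 = 0.0002823 mol.
Electrons per atom = n(e⁻)/n(Au) = 0.0008464 / 0.0002823 = 3.00 ≈ 3, so the ion is Au³⁺.

+3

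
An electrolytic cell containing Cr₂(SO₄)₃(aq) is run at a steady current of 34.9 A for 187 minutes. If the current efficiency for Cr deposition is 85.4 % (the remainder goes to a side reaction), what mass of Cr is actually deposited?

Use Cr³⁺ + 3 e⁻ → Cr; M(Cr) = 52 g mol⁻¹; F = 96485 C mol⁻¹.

Q = I·t = 34.90 × 11220 = 391600 C.
n(e⁻) = 391600/96485 = 4.058 mol; theoretically n(Cr) = 4.058/3 = 1.353 mol, m_theo = 70.35 g.
At 85.4 % efficiency, m_actual = 0.854 × 70.35 = 60.1 g.

60.1 g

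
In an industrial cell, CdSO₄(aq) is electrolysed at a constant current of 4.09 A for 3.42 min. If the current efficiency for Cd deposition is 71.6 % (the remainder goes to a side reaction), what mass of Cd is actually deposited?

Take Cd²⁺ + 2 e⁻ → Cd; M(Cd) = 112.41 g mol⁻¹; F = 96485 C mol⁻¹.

Q = I·t = 4.090 × 205.20 = 839.3 C.
n(e⁻) = 839.3/96485 = 0.008698 mol; theoretically n(Cd) = 0.008698/2 = 0.004349 mol, m_theo = 0.4889 g.
At 71.6 % efficiency, m_actual = 0.716 × 0.4889 = 0.350 g.

0.350 g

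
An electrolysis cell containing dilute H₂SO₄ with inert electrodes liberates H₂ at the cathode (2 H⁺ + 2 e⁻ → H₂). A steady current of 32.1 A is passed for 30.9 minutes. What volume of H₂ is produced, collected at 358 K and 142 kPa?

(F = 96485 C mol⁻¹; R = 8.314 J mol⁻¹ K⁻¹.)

6.46 L

Q = I·t = 32.10 A × 1854.0 s = 59510 C.
n(e⁻) = Q/F = 59510 / 96485 = 0.6168 mol.
2 electrons are transferred per H₂ molecule, so n(H₂) = 0.6168 / 2 = 0.3084 mol.
V = nRT/P = (0.3084 × 8.314 × 358) / (142 × 10³ Pa) = 0.00646 m³ = 6.46 L.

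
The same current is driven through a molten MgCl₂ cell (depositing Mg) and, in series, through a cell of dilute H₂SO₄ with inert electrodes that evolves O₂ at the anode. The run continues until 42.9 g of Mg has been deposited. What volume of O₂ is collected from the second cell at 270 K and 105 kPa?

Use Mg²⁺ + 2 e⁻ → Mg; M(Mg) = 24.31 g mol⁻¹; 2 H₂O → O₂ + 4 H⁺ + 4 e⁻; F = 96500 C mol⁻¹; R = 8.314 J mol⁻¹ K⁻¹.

18.9 L

n(Mg) = 42.9 / 24.31 = 1.765 mol, so n(e⁻) = 2 × 1.765 = 3.529 mol.
The cells are in series, so the same 3.529 mol of electrons passes through the second cell.
2 H₂O → O₂ + 4 H⁺ + 4 e⁻ — 4 mol e⁻ per mol O₂, so n(O₂) = 3.529/4 = 0.8824 mol.
V = nRT/P = (0.8824 × 8.314 × 270) / (105 × 10³) = 0.0189 m³ = 18.9 L.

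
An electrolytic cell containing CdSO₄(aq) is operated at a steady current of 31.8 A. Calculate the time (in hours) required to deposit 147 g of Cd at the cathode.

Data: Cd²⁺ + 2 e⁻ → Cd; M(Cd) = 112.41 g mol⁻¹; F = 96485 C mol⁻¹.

n(Cd) = m/M = 147 / 112.41 = 1.308 mol.
Each Cd atom requires 2 electrons, so n(e⁻) = 2 × 1.308 = 2.615 mol.
Q = n(e⁻)·F = 2.615 × 96485 = 252300 C.
t = Q/I = 252300 / 31.80 A = 7936 s = 2.20 h.

2.20 h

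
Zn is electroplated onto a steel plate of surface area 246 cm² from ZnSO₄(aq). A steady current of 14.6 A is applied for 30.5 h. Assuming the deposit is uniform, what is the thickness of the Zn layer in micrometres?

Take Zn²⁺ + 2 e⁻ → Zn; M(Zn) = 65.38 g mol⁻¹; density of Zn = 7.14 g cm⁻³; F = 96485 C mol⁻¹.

3090 μm

Q = I·t = 14.60 × 109800 = 1603000 C; n(e⁻) = 16.61 mol.
n(Zn) = n(e⁻)/2 = 8.307 mol, so m = 8.307 × 65.38 = 543.1 g.
Volume = m/ρ = 543.1 / 7.14 = 76.07 cm³.
Thickness = V/A = 76.07 / 246 = 0.309 cm = 3090 μm.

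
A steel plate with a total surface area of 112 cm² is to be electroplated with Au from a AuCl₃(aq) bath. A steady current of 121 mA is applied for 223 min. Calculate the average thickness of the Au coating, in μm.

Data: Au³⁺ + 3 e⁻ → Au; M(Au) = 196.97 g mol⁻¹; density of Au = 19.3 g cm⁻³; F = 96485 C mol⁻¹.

5.10 μm

Q = I·t = 0.1210 × 13380 = 1619 C; n(e⁻) = 0.01678 mol.
n(Au) = n(e⁻)/3 = 0.005593 mol, so m = 0.005593 × 196.97 = 1.102 g.
Volume = m/ρ = 1.102 / 19.3 = 0.05708 cm³.
Thickness = V/A = 0.05708 / 112 = 5.10 × 10⁻⁴ cm = 5.10 μm.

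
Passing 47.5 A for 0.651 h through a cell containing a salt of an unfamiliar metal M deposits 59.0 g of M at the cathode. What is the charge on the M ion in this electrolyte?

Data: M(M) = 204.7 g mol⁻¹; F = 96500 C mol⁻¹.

Q = I·t = 47.50 A × 2343.6 s = 111300 C, so n(e⁻) = 111300/96500 = 1.154 mol.
n(M) deposited = 59.0 / 204.7 = 0.2882 mol.
Electrons per atom = n(e⁻)/n(M) = 1.154 / 0.2882 = 4.00 ≈ 4, so the ion is M⁴⁺.

+4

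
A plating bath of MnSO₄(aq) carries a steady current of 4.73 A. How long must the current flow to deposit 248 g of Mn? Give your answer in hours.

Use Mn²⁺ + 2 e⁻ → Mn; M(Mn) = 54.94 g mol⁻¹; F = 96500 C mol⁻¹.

51.2 h

n(Mn) = m/M = 248 / 54.94 = 4.514 mol.
Each Mn atom requires 2 electrons, so n(e⁻) = 2 × 4.514 = 9.028 mol.
Q = n(e⁻)·F = 9.028 × 96500 = 871200 C.
t = Q/I = 871200 / 4.730 A = 184200 s = 51.2 h.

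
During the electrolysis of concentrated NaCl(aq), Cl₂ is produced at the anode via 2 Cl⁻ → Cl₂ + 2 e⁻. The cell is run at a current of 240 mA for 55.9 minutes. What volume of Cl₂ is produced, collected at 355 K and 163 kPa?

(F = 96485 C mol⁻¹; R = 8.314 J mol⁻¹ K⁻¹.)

Q = I·t = 0.2400 A × 3354.0 s = 805.0 C.
n(e⁻) = Q/F = 805.0 / 96485 = 0.008343 mol.
2 electrons are transferred per Cl₂ molecule, so n(Cl₂) = 0.008343 / 2 = 0.004171 mol.
V = nRT/P = (0.004171 × 8.314 × 355) / (163 × 10³ Pa) = 7.55 × 10⁻⁵ m³ = 0.0755 L.

0.0755 L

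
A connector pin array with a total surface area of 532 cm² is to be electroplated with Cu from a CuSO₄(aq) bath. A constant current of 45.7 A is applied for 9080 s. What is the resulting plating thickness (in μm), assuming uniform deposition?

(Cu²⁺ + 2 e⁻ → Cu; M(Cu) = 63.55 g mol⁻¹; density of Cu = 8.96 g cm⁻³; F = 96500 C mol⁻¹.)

Q = I·t = 45.70 × 9080.0 = 415000 C; n(e⁻) = 4.300 mol.
n(Cu) = n(e⁻)/2 = 2.150 mol, so m = 2.150 × 63.55 = 136.6 g.
Volume = m/ρ = 136.6 / 8.96 = 15.25 cm³.
Thickness = V/A = 15.25 / 532 = 0.0287 cm = 287 μm.

287 μm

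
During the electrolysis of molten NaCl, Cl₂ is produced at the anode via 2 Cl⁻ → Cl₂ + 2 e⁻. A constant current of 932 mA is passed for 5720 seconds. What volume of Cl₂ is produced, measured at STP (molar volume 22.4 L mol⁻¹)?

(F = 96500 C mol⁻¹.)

Q = I·t = 0.9320 A × 5720.0 s = 5331 C.
n(e⁻) = Q/F = 5331 / 96500 = 0.05524 mol.
2 electrons are transferred per Cl₂ molecule, so n(Cl₂) = 0.05524 / 2 = 0.02762 mol.
V = n × V_m = 0.02762 × 22.4 = 0.619 L.

0.619 L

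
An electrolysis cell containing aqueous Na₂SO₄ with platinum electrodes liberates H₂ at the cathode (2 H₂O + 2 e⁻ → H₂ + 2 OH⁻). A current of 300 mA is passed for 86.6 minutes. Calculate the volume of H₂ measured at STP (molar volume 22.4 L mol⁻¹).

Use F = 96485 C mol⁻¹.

Q = I·t = 0.3000 A × 5196.0 s = 1559 C.
n(e⁻) = Q/F = 1559 / 96485 = 0.01616 mol.
2 electrons are transferred per H₂ molecule, so n(H₂) = 0.01616 / 2 = 0.008078 mol.
V = n × V_m = 0.008078 × 22.4 = 0.181 L.

0.181 L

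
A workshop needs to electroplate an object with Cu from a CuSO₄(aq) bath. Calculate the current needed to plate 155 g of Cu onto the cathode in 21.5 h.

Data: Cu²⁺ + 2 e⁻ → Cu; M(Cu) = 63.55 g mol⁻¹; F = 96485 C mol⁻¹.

6.08 A

n(Cu) = 155 / 63.55 = 2.439 mol.
n(e⁻) = 2 × 2.439 = 4.878 mol.
Q = n(e⁻)·F = 4.878 × 96485 = 470700 C.
I = Q/t = 470700 / 77400 s = 6.08 A.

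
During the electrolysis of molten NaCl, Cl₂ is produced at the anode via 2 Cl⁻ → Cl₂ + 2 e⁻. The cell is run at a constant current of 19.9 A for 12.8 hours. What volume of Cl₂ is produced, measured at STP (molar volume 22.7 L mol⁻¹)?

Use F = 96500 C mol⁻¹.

108 L

Q = I·t = 19.90 A × 46080 s = 917000 C.
n(e⁻) = Q/F = 917000 / 96500 = 9.503 mol.
2 electrons are transferred per Cl₂ molecule, so n(Cl₂) = 9.503 / 2 = 4.751 mol.
V = n × V_m = 4.751 × 22.7 = 108 L.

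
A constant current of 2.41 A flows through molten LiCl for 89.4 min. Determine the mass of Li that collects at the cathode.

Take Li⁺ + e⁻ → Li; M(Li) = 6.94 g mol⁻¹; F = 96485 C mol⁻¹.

Q = I·t = 2.410 A × 5364.0 s = 12930 C.
n(e⁻) = Q/F = 12930 / 96485 = 0.1340 mol.
Li⁺ + e⁻ → Li, so n(Li) = n(e⁻)/1 = 0.1340 mol.
m = n·M = 0.1340 × 6.94 = 0.930 g.

0.930 g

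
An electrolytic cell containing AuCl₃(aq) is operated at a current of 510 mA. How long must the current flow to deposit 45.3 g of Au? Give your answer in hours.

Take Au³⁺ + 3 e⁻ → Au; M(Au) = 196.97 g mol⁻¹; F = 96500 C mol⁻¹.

n(Au) = m/M = 45.3 / 196.97 = 0.2300 mol.
Each Au atom requires 3 electrons, so n(e⁻) = 3 × 0.2300 = 0.6900 mol.
Q = n(e⁻)·F = 0.6900 × 96500 = 66580 C.
t = Q/I = 66580 / 0.5100 A = 130500 s = 36.3 h.

36.3 h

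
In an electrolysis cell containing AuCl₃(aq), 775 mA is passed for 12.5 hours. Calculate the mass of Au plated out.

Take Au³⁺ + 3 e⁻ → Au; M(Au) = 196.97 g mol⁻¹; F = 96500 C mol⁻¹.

Q = I·t = 0.7750 A × 45000 s = 34880 C.
n(e⁻) = Q/F = 34880 / 96500 = 0.3614 mol.
Au³⁺ + 3 e⁻ → Au, so n(Au) = n(e⁻)/3 = 0.1205 mol.
m = n·M = 0.1205 × 196.97 = 23.7 g.

23.7 g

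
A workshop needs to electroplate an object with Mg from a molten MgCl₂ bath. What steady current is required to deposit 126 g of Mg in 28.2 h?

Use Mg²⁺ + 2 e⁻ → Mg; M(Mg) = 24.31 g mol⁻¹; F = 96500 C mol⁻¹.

n(Mg) = 126 / 24.31 = 5.183 mol.
n(e⁻) = 2 × 5.183 = 10.37 mol.
Q = n(e⁻)·F = 10.37 × 96500 = 1000000 C.
I = Q/t = 1000000 / 101520 s = 9.85 A.

9.85 A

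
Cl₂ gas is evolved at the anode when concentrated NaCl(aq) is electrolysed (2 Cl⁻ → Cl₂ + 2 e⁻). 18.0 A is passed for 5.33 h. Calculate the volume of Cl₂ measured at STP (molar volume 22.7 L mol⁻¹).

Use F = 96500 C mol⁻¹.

Q = I·t = 18.00 A × 19188 s = 345400 C.
n(e⁻) = Q/F = 345400 / 96500 = 3.579 mol.
2 electrons are transferred per Cl₂ molecule, so n(Cl₂) = 3.579 / 2 = 1.790 mol.
V = n × V_m = 1.790 × 22.7 = 40.6 L.

40.6 L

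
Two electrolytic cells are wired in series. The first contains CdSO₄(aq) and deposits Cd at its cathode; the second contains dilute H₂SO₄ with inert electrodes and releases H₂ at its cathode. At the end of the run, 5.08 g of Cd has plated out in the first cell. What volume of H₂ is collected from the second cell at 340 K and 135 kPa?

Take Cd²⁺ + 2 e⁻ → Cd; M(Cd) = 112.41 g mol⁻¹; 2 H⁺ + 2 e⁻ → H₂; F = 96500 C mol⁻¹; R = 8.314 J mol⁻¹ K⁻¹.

n(Cd) = 5.08 / 112.41 = 0.04519 mol, so n(e⁻) = 2 × 0.04519 = 0.09038 mol.
The cells are in series, so the same 0.09038 mol of electrons passes through the second cell.
2 H⁺ + 2 e⁻ → H₂ — 2 mol e⁻ per mol H₂, so n(H₂) = 0.09038/2 = 0.04519 mol.
V = nRT/P = (0.04519 × 8.314 × 340) / (135 × 10³) = 9.46 × 10⁻⁴ m³ = 0.946 L.

0.946 L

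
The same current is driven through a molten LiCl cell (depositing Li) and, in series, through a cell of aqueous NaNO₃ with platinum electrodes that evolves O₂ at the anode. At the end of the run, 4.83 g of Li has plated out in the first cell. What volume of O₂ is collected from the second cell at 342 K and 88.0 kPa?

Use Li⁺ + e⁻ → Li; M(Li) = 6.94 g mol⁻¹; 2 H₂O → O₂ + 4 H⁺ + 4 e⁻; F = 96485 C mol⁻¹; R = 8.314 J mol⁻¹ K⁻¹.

n(Li) = 4.83 / 6.94 = 0.6960 mol, so n(e⁻) = 1 × 0.6960 = 0.6960 mol.
The cells are in series, so the same 0.6960 mol of electrons passes through the second cell.
2 H₂O → O₂ + 4 H⁺ + 4 e⁻ — 4 mol e⁻ per mol O₂, so n(O₂) = 0.6960/4 = 0.1740 mol.
V = nRT/P = (0.1740 × 8.314 × 342) / (88.0 × 10³) = 0.00562 m³ = 5.62 L.

5.62 L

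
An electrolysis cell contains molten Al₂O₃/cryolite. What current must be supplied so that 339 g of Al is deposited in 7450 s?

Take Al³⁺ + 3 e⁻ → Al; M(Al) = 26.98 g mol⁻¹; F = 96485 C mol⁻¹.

n(Al) = 339 / 26.98 = 12.56 mol.
n(e⁻) = 3 × 12.56 = 37.69 mol.
Q = n(e⁻)·F = 37.69 × 96485 = 3637000 C.
I = Q/t = 3637000 / 7450.0 s = 488 A.

488 A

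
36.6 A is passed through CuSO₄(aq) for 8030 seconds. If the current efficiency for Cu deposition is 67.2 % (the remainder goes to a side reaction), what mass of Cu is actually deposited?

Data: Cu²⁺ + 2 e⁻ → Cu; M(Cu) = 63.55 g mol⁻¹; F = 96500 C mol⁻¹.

65.0 g

Q = I·t = 36.60 × 8030.0 = 293900 C.
n(e⁻) = 293900/96500 = 3.046 mol; theoretically n(Cu) = 3.046/2 = 1.523 mol, m_theo = 96.77 g.
At 67.2 % efficiency, m_actual = 0.672 × 96.77 = 65.0 g.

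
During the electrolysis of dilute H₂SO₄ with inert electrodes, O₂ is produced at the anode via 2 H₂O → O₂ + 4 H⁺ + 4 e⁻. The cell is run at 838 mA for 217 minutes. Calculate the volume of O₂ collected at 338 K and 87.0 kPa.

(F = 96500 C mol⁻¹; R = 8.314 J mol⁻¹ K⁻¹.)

0.913 L

Q = I·t = 0.8380 A × 13020 s = 10910 C.
n(e⁻) = Q/F = 10910 / 96500 = 0.1131 mol.
4 electrons are transferred per O₂ molecule, so n(O₂) = 0.1131 / 4 = 0.02827 mol.
V = nRT/P = (0.02827 × 8.314 × 338) / (87.0 × 10³ Pa) = 9.13 × 10⁻⁴ m³ = 0.913 L.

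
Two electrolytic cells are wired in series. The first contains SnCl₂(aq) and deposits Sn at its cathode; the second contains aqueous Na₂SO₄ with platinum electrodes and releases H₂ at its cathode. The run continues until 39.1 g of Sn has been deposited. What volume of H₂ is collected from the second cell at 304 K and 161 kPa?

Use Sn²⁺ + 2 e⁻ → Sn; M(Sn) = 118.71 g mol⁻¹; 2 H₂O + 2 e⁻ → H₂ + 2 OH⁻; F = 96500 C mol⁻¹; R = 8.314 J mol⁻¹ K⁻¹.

n(Sn) = 39.1 / 118.71 = 0.3294 mol, so n(e⁻) = 2 × 0.3294 = 0.6587 mol.
The cells are in series, so the same 0.6587 mol of electrons passes through the second cell.
2 H₂O + 2 e⁻ → H₂ + 2 OH⁻ — 2 mol e⁻ per mol H₂, so n(H₂) = 0.6587/2 = 0.3294 mol.
V = nRT/P = (0.3294 × 8.314 × 304) / (161 × 10³) = 0.00517 m³ = 5.17 L.

5.17 L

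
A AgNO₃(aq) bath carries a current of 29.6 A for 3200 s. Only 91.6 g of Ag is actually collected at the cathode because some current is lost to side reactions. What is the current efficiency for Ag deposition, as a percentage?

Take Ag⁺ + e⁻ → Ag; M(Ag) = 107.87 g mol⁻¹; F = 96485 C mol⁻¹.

Q = I·t = 29.60 × 3200.0 = 94720 C; n(e⁻) = 94720/96485 = 0.9817 mol.
Theoretical n(Ag) = n(e⁻)/1 = 0.9817 mol, i.e. m_theo = 0.9817 × 107.87 = 105.9 g.
Efficiency = m_actual / m_theo = 91.6 / 105.9 = 86.5 %.

86.5 %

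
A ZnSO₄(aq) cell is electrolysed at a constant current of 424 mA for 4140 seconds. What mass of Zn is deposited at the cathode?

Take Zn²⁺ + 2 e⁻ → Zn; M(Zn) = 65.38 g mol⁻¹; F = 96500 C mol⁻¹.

Q = I·t = 0.4240 A × 4140.0 s = 1755 C.
n(e⁻) = Q/F = 1755 / 96500 = 0.01819 mol.
Zn²⁺ + 2 e⁻ → Zn, so n(Zn) = n(e⁻)/2 = 0.009095 mol.
m = n·M = 0.009095 × 65.38 = 0.595 g.

0.595 g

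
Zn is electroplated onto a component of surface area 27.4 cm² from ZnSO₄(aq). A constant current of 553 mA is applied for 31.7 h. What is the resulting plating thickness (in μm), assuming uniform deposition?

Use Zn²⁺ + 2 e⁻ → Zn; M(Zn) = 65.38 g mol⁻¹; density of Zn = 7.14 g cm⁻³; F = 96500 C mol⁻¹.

Q = I·t = 0.5530 × 114120 = 63110 C; n(e⁻) = 0.6540 mol.
n(Zn) = n(e⁻)/2 = 0.3270 mol, so m = 0.3270 × 65.38 = 21.38 g.
Volume = m/ρ = 21.38 / 7.14 = 2.994 cm³.
Thickness = V/A = 2.994 / 27.4 = 0.109 cm = 1090 μm.

1090 μm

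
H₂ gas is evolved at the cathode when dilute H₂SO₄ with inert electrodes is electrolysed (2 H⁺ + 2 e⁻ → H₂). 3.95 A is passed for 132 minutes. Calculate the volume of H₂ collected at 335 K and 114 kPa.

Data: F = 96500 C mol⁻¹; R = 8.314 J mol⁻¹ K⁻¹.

3.96 L

Q = I·t = 3.950 A × 7920.0 s = 31280 C.
n(e⁻) = Q/F = 31280 / 96500 = 0.3242 mol.
2 electrons are transferred per H₂ molecule, so n(H₂) = 0.3242 / 2 = 0.1621 mol.
V = nRT/P = (0.1621 × 8.314 × 335) / (114 × 10³ Pa) = 0.00396 m³ = 3.96 L.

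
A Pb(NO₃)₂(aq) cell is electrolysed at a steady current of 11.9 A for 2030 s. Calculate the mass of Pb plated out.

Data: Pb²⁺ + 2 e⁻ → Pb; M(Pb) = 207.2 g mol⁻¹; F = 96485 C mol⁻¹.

Q = I·t = 11.90 A × 2030.0 s = 24160 C.
n(e⁻) = Q/F = 24160 / 96485 = 0.2504 mol.
Pb²⁺ + 2 e⁻ → Pb, so n(Pb) = n(e⁻)/2 = 0.1252 mol.
m = n·M = 0.1252 × 207.2 = 25.9 g.

25.9 g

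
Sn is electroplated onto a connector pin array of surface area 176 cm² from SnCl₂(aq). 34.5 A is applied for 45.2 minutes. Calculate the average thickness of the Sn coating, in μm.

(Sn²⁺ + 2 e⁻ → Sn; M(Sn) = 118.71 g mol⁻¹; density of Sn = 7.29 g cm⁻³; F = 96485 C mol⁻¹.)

449 μm

Q = I·t = 34.50 × 2712.0 = 93560 C; n(e⁻) = 0.9697 mol.
n(Sn) = n(e⁻)/2 = 0.4849 mol, so m = 0.4849 × 118.71 = 57.56 g.
Volume = m/ρ = 57.56 / 7.29 = 7.895 cm³.
Thickness = V/A = 7.895 / 176 = 0.0449 cm = 449 μm.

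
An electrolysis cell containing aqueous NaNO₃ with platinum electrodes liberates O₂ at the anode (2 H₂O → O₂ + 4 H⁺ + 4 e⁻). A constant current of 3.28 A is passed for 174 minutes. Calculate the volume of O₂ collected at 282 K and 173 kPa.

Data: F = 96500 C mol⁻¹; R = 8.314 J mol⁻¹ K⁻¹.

1.20 L

Q = I·t = 3.280 A × 10440 s = 34240 C.
n(e⁻) = Q/F = 34240 / 96500 = 0.3549 mol.
4 electrons are transferred per O₂ molecule, so n(O₂) = 0.3549 / 4 = 0.08871 mol.
V = nRT/P = (0.08871 × 8.314 × 282) / (173 × 10³ Pa) = 0.00120 m³ = 1.20 L.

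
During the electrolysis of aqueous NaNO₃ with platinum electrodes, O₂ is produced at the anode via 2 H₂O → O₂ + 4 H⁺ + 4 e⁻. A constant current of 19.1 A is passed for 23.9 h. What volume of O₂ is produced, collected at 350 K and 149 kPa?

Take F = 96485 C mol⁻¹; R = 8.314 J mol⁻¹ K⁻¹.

Q = I·t = 19.10 A × 86040 s = 1643000 C.
n(e⁻) = Q/F = 1643000 / 96485 = 17.03 mol.
4 electrons are transferred per O₂ molecule, so n(O₂) = 17.03 / 4 = 4.258 mol.
V = nRT/P = (4.258 × 8.314 × 350) / (149 × 10³ Pa) = 0.0832 m³ = 83.2 L.

83.2 L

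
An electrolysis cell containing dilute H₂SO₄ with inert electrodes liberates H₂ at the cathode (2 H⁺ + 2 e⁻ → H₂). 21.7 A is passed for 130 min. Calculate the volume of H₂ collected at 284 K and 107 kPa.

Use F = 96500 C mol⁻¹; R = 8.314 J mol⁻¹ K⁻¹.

Q = I·t = 21.70 A × 7800.0 s = 169300 C.
n(e⁻) = Q/F = 169300 / 96500 = 1.754 mol.
2 electrons are transferred per H₂ molecule, so n(H₂) = 1.754 / 2 = 0.8770 mol.
V = nRT/P = (0.8770 × 8.314 × 284) / (107 × 10³ Pa) = 0.0194 m³ = 19.4 L.

19.4 L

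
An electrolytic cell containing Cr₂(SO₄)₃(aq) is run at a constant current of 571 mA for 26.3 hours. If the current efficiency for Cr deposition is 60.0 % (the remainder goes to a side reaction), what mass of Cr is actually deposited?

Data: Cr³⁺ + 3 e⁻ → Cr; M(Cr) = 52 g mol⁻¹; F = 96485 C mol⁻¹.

5.83 g

Q = I·t = 0.5710 × 94680 = 54060 C.
n(e⁻) = 54060/96485 = 0.5603 mol; theoretically n(Cr) = 0.5603/3 = 0.1868 mol, m_theo = 9.712 g.
At 60.0 % efficiency, m_actual = 0.600 × 9.712 = 5.83 g.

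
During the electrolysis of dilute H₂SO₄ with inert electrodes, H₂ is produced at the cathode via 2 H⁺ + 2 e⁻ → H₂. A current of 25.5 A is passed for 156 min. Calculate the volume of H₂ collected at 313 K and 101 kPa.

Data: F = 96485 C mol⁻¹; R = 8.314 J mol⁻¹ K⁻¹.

31.9 L

Q = I·t = 25.50 A × 9360.0 s = 238700 C.
n(e⁻) = Q/F = 238700 / 96485 = 2.474 mol.
2 electrons are transferred per H₂ molecule, so n(H₂) = 2.474 / 2 = 1.237 mol.
V = nRT/P = (1.237 × 8.314 × 313) / (101 × 10³ Pa) = 0.0319 m³ = 31.9 L.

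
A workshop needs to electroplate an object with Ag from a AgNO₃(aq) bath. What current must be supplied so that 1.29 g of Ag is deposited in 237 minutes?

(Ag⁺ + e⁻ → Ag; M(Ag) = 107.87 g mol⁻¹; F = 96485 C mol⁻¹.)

n(Ag) = 1.29 / 107.87 = 0.01196 mol.
n(e⁻) = 1 × 0.01196 = 0.01196 mol.
Q = n(e⁻)·F = 0.01196 × 96485 = 1154 C.
I = Q/t = 1154 / 14220 s = 0.0811 A.

0.0811 A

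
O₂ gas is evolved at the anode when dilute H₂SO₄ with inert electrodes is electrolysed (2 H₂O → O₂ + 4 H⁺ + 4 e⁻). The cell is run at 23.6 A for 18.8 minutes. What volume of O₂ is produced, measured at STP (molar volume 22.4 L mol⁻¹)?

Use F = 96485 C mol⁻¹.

Q = I·t = 23.60 A × 1128.0 s = 26620 C.
n(e⁻) = Q/F = 26620 / 96485 = 0.2759 mol.
4 electrons are transferred per O₂ molecule, so n(O₂) = 0.2759 / 4 = 0.06898 mol.
V = n × V_m = 0.06898 × 22.4 = 1.55 L.

1.55 L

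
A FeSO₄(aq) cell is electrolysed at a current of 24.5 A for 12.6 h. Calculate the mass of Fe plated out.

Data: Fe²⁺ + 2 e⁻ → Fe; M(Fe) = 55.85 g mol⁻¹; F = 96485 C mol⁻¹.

Q = I·t = 24.50 A × 45360 s = 1111000 C.
n(e⁻) = Q/F = 1111000 / 96485 = 11.52 mol.
Fe²⁺ + 2 e⁻ → Fe, so n(Fe) = n(e⁻)/2 = 5.759 mol.
m = n·M = 5.759 × 55.85 = 322 g.

322 g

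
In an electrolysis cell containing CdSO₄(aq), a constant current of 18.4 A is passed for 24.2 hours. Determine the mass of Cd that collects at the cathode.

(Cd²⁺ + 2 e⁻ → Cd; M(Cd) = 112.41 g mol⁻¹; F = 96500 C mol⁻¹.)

Q = I·t = 18.40 A × 87120 s = 1603000 C.
n(e⁻) = Q/F = 1603000 / 96500 = 16.61 mol.
Cd²⁺ + 2 e⁻ → Cd, so n(Cd) = n(e⁻)/2 = 8.306 mol.
m = n·M = 8.306 × 112.41 = 934 g.

934 g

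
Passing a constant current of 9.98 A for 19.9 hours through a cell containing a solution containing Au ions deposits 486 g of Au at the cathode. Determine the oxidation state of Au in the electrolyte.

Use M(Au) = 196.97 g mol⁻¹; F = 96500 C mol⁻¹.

+3

Q = I·t = 9.980 A × 71640 s = 715000 C, so n(e⁻) = 715000/96500 = 7.409 mol.
n(Au) deposited = 486 / 196.97 = 2.467 mol.
Electrons per atom = n(e⁻)/n(Au) = 7.409 / 2.467 = 3.00 ≈ 3, so the ion is Au³⁺.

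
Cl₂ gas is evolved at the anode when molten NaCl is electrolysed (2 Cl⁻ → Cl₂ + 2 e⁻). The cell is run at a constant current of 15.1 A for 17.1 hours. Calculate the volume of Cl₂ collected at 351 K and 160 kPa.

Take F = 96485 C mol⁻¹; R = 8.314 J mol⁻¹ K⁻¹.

87.9 L

Q = I·t = 15.10 A × 61560 s = 929600 C.
n(e⁻) = Q/F = 929600 / 96485 = 9.634 mol.
2 electrons are transferred per Cl₂ molecule, so n(Cl₂) = 9.634 / 2 = 4.817 mol.
V = nRT/P = (4.817 × 8.314 × 351) / (160 × 10³ Pa) = 0.0879 m³ = 87.9 L.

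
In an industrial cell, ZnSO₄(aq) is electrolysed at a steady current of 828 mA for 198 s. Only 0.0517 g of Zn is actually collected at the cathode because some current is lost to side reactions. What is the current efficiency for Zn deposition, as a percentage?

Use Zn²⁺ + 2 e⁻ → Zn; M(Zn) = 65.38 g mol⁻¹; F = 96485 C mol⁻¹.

93.1 %

Q = I·t = 0.8280 × 198.00 = 163.9 C; n(e⁻) = 163.9/96485 = 0.001699 mol.
Theoretical n(Zn) = n(e⁻)/2 = 0.0008496 mol, i.e. m_theo = 0.0008496 × 65.38 = 0.05555 g.
Efficiency = m_actual / m_theo = 0.0517 / 0.05555 = 93.1 %.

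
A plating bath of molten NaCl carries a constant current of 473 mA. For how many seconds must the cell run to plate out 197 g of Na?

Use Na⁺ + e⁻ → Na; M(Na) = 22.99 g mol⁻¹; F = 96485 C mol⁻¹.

1.75 × 10⁶ s

n(Na) = m/M = 197 / 22.99 = 8.569 mol.
Each Na atom requires 1 electron, so n(e⁻) = 1 × 8.569 = 8.569 mol.
Q = n(e⁻)·F = 8.569 × 96485 = 826800 C.
t = Q/I = 826800 / 0.4730 A = 1748000 s.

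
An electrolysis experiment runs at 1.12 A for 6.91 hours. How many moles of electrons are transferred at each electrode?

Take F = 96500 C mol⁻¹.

0.289 mol

Q = I·t = 1.120 A × 24876 s = 27860 C.
n(e⁻) = Q/F = 27860 / 96500 = 0.289 mol.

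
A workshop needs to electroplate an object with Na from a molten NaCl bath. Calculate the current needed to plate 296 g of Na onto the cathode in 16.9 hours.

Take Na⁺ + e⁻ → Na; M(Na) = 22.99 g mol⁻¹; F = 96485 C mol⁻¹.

20.4 A

n(Na) = 296 / 22.99 = 12.88 mol.
n(e⁻) = 1 × 12.88 = 12.88 mol.
Q = n(e⁻)·F = 12.88 × 96485 = 1242000 C.
I = Q/t = 1242000 / 60840 s = 20.4 A.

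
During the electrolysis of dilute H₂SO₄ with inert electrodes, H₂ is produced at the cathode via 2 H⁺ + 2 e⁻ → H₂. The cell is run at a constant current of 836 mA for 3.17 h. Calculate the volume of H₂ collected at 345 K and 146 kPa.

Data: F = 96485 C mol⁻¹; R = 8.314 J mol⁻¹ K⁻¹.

0.971 L

Q = I·t = 0.8360 A × 11412 s = 9540 C.
n(e⁻) = Q/F = 9540 / 96485 = 0.09888 mol.
2 electrons are transferred per H₂ molecule, so n(H₂) = 0.09888 / 2 = 0.04944 mol.
V = nRT/P = (0.04944 × 8.314 × 345) / (146 × 10³ Pa) = 9.71 × 10⁻⁴ m³ = 0.971 L.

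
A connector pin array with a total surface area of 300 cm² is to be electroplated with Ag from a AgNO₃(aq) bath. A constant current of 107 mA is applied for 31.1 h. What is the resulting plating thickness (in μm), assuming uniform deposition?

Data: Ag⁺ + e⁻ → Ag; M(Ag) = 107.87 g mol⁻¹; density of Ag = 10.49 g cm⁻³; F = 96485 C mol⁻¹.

42.6 μm

Q = I·t = 0.1070 × 111960 = 11980 C; n(e⁻) = 0.1242 mol.
n(Ag) = n(e⁻)/1 = 0.1242 mol, so m = 0.1242 × 107.87 = 13.39 g.
Volume = m/ρ = 13.39 / 10.49 = 1.277 cm³.
Thickness = V/A = 1.277 / 300 = 0.00426 cm = 42.6 μm.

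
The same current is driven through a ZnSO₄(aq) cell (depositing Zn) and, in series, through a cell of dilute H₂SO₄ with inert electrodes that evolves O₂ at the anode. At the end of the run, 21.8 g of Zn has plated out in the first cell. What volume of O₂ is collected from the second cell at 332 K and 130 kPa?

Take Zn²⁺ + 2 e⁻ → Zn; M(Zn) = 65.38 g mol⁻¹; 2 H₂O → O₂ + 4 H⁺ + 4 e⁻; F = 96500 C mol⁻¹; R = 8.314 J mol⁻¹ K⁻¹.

n(Zn) = 21.8 / 65.38 = 0.3334 mol, so n(e⁻) = 2 × 0.3334 = 0.6669 mol.
The cells are in series, so the same 0.6669 mol of electrons passes through the second cell.
2 H₂O → O₂ + 4 H⁺ + 4 e⁻ — 4 mol e⁻ per mol O₂, so n(O₂) = 0.6669/4 = 0.1667 mol.
V = nRT/P = (0.1667 × 8.314 × 332) / (130 × 10³) = 0.00354 m³ = 3.54 L.

3.54 L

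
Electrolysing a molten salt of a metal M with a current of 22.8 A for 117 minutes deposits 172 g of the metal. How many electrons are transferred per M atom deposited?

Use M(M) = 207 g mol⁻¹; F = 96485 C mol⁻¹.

Q = I·t = 22.80 A × 7020.0 s = 160100 C, so n(e⁻) = 160100/96485 = 1.659 mol.
n(M) deposited = 172 / 207 = 0.8309 mol.
Electrons per atom = n(e⁻)/n(M) = 1.659 / 0.8309 = 2.00 ≈ 2, so the ion is M²⁺.

2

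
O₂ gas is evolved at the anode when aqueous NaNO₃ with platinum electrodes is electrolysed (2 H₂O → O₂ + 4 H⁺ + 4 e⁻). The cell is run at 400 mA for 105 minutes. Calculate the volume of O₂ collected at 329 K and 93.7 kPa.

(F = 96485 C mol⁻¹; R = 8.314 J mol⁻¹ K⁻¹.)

Q = I·t = 0.4000 A × 6300.0 s = 2520 C.
n(e⁻) = Q/F = 2520 / 96485 = 0.02612 mol.
4 electrons are transferred per O₂ molecule, so n(O₂) = 0.02612 / 4 = 0.006530 mol.
V = nRT/P = (0.006530 × 8.314 × 329) / (93.7 × 10³ Pa) = 1.91 × 10⁻⁴ m³ = 0.191 L.

0.191 L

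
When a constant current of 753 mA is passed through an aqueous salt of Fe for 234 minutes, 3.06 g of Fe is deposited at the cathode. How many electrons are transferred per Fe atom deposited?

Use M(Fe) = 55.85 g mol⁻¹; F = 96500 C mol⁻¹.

2

Q = I·t = 0.7530 A × 14040 s = 10570 C, so n(e⁻) = 10570/96500 = 0.1096 mol.
n(Fe) deposited = 3.06 / 55.85 = 0.05479 mol.
Electrons per atom = n(e⁻)/n(Fe) = 0.1096 / 0.05479 = 2.00 ≈ 2, so the ion is Fe²⁺.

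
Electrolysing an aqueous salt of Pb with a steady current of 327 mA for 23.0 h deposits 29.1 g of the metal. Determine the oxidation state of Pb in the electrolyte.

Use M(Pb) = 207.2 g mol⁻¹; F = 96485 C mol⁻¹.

+2

Q = I·t = 0.3270 A × 82800 s = 27080 C, so n(e⁻) = 27080/96485 = 0.2806 mol.
n(Pb) deposited = 29.1 / 207.2 = 0.1404 mol.
Electrons per atom = n(e⁻)/n(Pb) = 0.2806 / 0.1404 = 2.00 ≈ 2, so the ion is Pb²⁺.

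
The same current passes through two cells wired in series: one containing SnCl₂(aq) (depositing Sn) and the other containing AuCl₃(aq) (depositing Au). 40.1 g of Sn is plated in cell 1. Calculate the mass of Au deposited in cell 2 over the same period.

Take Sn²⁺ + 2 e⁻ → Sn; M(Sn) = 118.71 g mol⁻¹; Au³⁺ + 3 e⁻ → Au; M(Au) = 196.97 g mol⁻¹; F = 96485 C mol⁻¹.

n(Sn) = 40.1 / 118.71 = 0.3378 mol.
Since Sn²⁺ + 2 e⁻ → Sn, n(e⁻) passed = 2 × 0.3378 = 0.6756 mol.
Cells in series carry the same charge, so the same 0.6756 mol of electrons passes through cell 2.
Au³⁺ + 3 e⁻ → Au, so n(Au) = 0.6756 / 3 = 0.2252 mol.
m(Au) = 0.2252 × 196.97 = 44.4 g.

44.4 g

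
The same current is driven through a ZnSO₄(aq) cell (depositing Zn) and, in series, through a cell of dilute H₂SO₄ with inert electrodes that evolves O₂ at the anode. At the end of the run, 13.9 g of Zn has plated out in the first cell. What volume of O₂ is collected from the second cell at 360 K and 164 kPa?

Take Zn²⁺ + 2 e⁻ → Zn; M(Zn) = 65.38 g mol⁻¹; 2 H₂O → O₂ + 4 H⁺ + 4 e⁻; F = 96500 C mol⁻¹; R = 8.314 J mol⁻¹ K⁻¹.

n(Zn) = 13.9 / 65.38 = 0.2126 mol, so n(e⁻) = 2 × 0.2126 = 0.4252 mol.
The cells are in series, so the same 0.4252 mol of electrons passes through the second cell.
2 H₂O → O₂ + 4 H⁺ + 4 e⁻ — 4 mol e⁻ per mol O₂, so n(O₂) = 0.4252/4 = 0.1063 mol.
V = nRT/P = (0.1063 × 8.314 × 360) / (164 × 10³) = 0.00194 m³ = 1.94 L.

1.94 L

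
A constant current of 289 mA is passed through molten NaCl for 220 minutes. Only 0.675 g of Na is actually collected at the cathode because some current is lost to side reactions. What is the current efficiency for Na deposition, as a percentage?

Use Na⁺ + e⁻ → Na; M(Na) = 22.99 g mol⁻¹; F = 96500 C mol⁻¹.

Q = I·t = 0.2890 × 13200 = 3815 C; n(e⁻) = 3815/96500 = 0.03953 mol.
Theoretical n(Na) = n(e⁻)/1 = 0.03953 mol, i.e. m_theo = 0.03953 × 22.99 = 0.9088 g.
Efficiency = m_actual / m_theo = 0.675 / 0.9088 = 74.3 %.

74.3 %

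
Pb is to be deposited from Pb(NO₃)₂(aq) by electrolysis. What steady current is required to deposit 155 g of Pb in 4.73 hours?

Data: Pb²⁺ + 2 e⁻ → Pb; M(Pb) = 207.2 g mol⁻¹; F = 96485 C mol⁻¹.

8.48 A

n(Pb) = 155 / 207.2 = 0.7481 mol.
n(e⁻) = 2 × 0.7481 = 1.496 mol.
Q = n(e⁻)·F = 1.496 × 96485 = 144400 C.
I = Q/t = 144400 / 17028 s = 8.48 A.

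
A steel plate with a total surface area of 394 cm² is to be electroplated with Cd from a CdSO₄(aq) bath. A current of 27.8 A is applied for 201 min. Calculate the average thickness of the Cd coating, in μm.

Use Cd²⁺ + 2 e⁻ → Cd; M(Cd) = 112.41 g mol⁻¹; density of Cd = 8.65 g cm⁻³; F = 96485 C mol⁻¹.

Q = I·t = 27.80 × 12060 = 335300 C; n(e⁻) = 3.475 mol.
n(Cd) = n(e⁻)/2 = 1.737 mol, so m = 1.737 × 112.41 = 195.3 g.
Volume = m/ρ = 195.3 / 8.65 = 22.58 cm³.
Thickness = V/A = 22.58 / 394 = 0.0573 cm = 573 μm.

573 μm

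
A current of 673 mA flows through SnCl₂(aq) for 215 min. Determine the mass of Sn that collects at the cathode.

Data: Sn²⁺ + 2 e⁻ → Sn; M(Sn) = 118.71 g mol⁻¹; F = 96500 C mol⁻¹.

Q = I·t = 0.6730 A × 12900 s = 8682 C.
n(e⁻) = Q/F = 8682 / 96500 = 0.08997 mol.
Sn²⁺ + 2 e⁻ → Sn, so n(Sn) = n(e⁻)/2 = 0.04498 mol.
m = n·M = 0.04498 × 118.71 = 5.34 g.

5.34 g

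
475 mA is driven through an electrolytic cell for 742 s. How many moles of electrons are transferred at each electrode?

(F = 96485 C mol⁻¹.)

0.00365 mol

Q = I·t = 0.4750 A × 742.00 s = 352.4 C.
n(e⁻) = Q/F = 352.4 / 96485 = 0.00365 mol.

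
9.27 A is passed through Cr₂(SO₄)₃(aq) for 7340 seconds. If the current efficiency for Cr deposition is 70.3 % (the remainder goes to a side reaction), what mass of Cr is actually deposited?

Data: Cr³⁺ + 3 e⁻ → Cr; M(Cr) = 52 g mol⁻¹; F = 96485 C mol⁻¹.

8.59 g

Q = I·t = 9.270 × 7340.0 = 68040 C.
n(e⁻) = 68040/96485 = 0.7052 mol; theoretically n(Cr) = 0.7052/3 = 0.2351 mol, m_theo = 12.22 g.
At 70.3 % efficiency, m_actual = 0.703 × 12.22 = 8.59 g.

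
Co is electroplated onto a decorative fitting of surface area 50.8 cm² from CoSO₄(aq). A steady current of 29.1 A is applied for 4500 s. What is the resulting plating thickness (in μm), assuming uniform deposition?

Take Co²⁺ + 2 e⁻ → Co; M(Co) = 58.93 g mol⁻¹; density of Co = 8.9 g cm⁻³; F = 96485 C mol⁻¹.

885 μm

Q = I·t = 29.10 × 4500.0 = 131000 C; n(e⁻) = 1.357 mol.
n(Co) = n(e⁻)/2 = 0.6786 mol, so m = 0.6786 × 58.93 = 39.99 g.
Volume = m/ρ = 39.99 / 8.9 = 4.493 cm³.
Thickness = V/A = 4.493 / 50.8 = 0.0885 cm = 885 μm.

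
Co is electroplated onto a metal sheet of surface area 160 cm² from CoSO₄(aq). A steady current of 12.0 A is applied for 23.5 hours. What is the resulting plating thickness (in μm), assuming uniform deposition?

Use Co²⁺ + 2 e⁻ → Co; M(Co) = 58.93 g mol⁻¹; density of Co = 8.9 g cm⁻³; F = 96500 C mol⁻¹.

2180 μm

Q = I·t = 12.00 × 84600 = 1015000 C; n(e⁻) = 10.52 mol.
n(Co) = n(e⁻)/2 = 5.260 mol, so m = 5.260 × 58.93 = 310.0 g.
Volume = m/ρ = 310.0 / 8.9 = 34.83 cm³.
Thickness = V/A = 34.83 / 160 = 0.218 cm = 2180 μm.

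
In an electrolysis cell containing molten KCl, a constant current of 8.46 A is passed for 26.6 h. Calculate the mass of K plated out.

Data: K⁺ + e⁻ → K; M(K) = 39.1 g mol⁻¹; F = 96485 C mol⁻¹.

Q = I·t = 8.460 A × 95760 s = 810100 C.
n(e⁻) = Q/F = 810100 / 96485 = 8.396 mol.
K⁺ + e⁻ → K, so n(K) = n(e⁻)/1 = 8.396 mol.
m = n·M = 8.396 × 39.1 = 328 g.

328 g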